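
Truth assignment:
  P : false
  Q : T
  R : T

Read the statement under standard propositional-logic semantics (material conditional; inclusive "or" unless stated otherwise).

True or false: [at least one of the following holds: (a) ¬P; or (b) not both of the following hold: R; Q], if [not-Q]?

The statement is true.

Values: Q=True, P=False, R=True.
This is not Q -> (not P or (R nand Q)).

not Q = not True = False
not P = not False = True
R nand Q = True nand True = False
not P or (R nand Q) = True or False = True
not Q -> (not P or (R nand Q)) = False -> True = True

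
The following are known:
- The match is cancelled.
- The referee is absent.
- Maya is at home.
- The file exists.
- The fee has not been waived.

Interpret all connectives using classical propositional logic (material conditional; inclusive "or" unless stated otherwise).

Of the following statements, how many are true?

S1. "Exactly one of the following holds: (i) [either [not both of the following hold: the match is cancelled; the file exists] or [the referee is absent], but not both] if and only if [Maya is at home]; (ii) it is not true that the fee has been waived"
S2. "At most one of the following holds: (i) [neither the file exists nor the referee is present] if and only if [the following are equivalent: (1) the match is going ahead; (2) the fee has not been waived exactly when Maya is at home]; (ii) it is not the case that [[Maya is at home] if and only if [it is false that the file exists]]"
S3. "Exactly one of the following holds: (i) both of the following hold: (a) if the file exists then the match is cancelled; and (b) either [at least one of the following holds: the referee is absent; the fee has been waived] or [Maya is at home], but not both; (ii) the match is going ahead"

Let P = "the match is cancelled" (T), S = "the file exists" (T), Q = "the referee is present" (F), R = "Maya is at home" (T), U = "the fee has been waived" (F).

S1: Parsed as (((P nand S) xor ~Q) <-> R) xor ~U

P nand S = T nand T = F
~Q = ~F = T
(P nand S) xor ~Q = F xor T = T
((P nand S) xor ~Q) <-> R = T <-> T = T
~U = ~F = T
(((P nand S) xor ~Q) <-> R) xor ~U = T xor T = F
Hence S1 is false.

S2: This is ((S nor Q) <-> (~P <-> (~U <-> R))) nand ~(R <-> ~S).

S nor Q = T nor F = F
~P = ~T = F
~U = ~F = T
~U <-> R = T <-> T = T
~P <-> (~U <-> R) = F <-> T = F
(S nor Q) <-> (~P <-> (~U <-> R)) = F <-> F = T
~S = ~T = F
R <-> ~S = T <-> F = F
~(R <-> ~S) = ~F = T
((S nor Q) <-> (~P <-> (~U <-> R))) nand ~(R <-> ~S) = T nand T = F
Thus S2 is false.

S3: This is ((S -> P) & ((~Q | U) xor R)) xor ~P.

S -> P = T -> T = T
~Q = ~F = T
~Q | U = T | F = T
(~Q | U) xor R = T xor T = F
(S -> P) & ((~Q | U) xor R) = T & F = F
~P = ~T = F
((S -> P) & ((~Q | U) xor R)) xor ~P = F xor F = F
Hence S3 is false.

True statements: 0 (none).

0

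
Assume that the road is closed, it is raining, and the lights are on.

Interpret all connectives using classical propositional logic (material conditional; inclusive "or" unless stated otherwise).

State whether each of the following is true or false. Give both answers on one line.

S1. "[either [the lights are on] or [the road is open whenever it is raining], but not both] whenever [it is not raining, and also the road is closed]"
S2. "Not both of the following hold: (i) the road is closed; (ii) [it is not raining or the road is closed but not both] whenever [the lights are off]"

S1 True; S2 False

Let R = "it is raining" (T), K = "the road is closed" (T), D = "the lights are on" (T).

S1: In symbols: (¬R ∧ K) → (D ⊕ (R → ¬K))

¬R = ¬T = F
¬R ∧ K = F ∧ T = F
¬K = ¬T = F
R → ¬K = T → F = F
D ⊕ (R → ¬K) = T ⊕ F = T
(¬R ∧ K) → (D ⊕ (R → ¬K)) = F → T = T
So S1 is true.

S2: Formalization: K ↑ (¬D → (¬R ⊕ K))

¬D = ¬T = F
¬R = ¬T = F
¬R ⊕ K = F ⊕ T = T
¬D → (¬R ⊕ K) = F → T = T
K ↑ (¬D → (¬R ⊕ K)) = T ↑ T = F
Thus S2 is false.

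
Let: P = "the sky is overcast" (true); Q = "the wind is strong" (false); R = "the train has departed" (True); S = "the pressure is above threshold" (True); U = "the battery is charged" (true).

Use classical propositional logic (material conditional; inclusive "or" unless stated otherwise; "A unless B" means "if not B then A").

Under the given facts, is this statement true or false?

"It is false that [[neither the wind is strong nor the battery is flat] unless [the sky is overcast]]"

The statement is false.

Values: Q=F, U=T, P=T.
In symbols: ¬((Q ↓ ¬U) ∨ P)

¬U = ¬T = F
Q ↓ ¬U = F ↓ F = T
(Q ↓ ¬U) ∨ P = T ∨ T = T
¬((Q ↓ ¬U) ∨ P) = ¬T = F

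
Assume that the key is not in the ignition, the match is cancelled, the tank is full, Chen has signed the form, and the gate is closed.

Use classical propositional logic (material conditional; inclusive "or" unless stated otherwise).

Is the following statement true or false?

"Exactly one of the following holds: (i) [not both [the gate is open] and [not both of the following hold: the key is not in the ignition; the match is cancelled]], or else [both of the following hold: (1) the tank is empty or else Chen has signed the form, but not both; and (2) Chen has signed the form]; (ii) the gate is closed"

Let K = "the gate is open" (F), N = "the key is in the ignition" (F), U = "the match is cancelled" (T), S = "the tank is full" (T), L = "Chen has signed the form" (T).
Parsed as ((K ↑ (¬N ↑ U)) ∨ ((¬S ⊕ L) ∧ L)) ⊕ ¬K

¬N = ¬F = T
¬N ↑ U = T ↑ T = F
K ↑ (¬N ↑ U) = F ↑ F = T
¬S = ¬T = F
¬S ⊕ L = F ⊕ T = T
(¬S ⊕ L) ∧ L = T ∧ T = T
(K ↑ (¬N ↑ U)) ∨ ((¬S ⊕ L) ∧ L) = T ∨ T = T
¬K = ¬F = T
((K ↑ (¬N ↑ U)) ∨ ((¬S ⊕ L) ∧ L)) ⊕ ¬K = T ⊕ T = F

False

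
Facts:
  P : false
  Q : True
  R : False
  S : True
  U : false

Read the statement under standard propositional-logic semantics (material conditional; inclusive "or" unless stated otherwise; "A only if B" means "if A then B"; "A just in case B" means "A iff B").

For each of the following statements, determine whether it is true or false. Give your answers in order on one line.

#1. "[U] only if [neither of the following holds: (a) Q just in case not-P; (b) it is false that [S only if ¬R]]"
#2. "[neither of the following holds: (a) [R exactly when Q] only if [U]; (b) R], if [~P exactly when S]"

#1 True / #2 False

#1: This is U -> ((Q iff not P) nor not (S -> not R)).

not P = not False = True
Q iff not P = True iff True = True
not R = not False = True
S -> not R = True -> True = True
not (S -> not R) = not True = False
(Q iff not P) nor not (S -> not R) = True nor False = False
U -> ((Q iff not P) nor not (S -> not R)) = False -> False = True
Thus #1 is true.

#2: This is (not P iff S) -> (((R iff Q) -> U) nor R).

not P = not False = True
not P iff S = True iff True = True
R iff Q = False iff True = False
(R iff Q) -> U = False -> False = True
((R iff Q) -> U) nor R = True nor False = False
(not P iff S) -> (((R iff Q) -> U) nor R) = True -> False = False
Hence #2 is false.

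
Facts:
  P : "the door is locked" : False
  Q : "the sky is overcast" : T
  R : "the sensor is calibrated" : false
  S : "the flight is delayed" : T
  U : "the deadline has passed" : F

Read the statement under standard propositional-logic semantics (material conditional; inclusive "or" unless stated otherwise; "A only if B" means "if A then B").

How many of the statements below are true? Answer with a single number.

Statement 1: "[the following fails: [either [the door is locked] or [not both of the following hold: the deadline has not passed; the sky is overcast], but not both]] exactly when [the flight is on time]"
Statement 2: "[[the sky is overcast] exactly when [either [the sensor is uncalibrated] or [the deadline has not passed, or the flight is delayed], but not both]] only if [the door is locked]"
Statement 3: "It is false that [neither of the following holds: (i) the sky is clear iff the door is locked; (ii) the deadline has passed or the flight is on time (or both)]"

2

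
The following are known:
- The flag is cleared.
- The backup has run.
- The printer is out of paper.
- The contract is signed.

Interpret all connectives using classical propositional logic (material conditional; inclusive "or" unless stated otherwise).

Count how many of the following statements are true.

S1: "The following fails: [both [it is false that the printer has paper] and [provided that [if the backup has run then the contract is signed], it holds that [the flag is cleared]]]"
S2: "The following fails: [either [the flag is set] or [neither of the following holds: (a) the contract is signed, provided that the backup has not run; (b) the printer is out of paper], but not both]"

1

Let R = "the printer has paper" (F), Q = "the backup has run" (T), S = "the contract is signed" (T), P = "the flag is set" (F).

S1: This is ¬(¬R ∧ ((Q → S) → ¬P)).

¬R = ¬F = T
Q → S = T → T = T
¬P = ¬F = T
(Q → S) → ¬P = T → T = T
¬R ∧ ((Q → S) → ¬P) = T ∧ T = T
¬(¬R ∧ ((Q → S) → ¬P)) = ¬T = F
So S1 is false.

S2: In symbols: ¬(P ⊕ ((¬Q → S) ↓ ¬R))

¬Q = ¬T = F
¬Q → S = F → T = T
¬R = ¬F = T
(¬Q → S) ↓ ¬R = T ↓ T = F
P ⊕ ((¬Q → S) ↓ ¬R) = F ⊕ F = F
¬(P ⊕ ((¬Q → S) ↓ ¬R)) = ¬F = T
Hence S2 is true.

1 of the 2 statements is true.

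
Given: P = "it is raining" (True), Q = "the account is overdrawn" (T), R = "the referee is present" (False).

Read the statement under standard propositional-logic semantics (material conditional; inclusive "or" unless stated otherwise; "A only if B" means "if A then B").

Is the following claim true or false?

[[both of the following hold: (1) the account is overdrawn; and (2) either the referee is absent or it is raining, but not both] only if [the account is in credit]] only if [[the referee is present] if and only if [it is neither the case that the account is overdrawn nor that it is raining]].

Formalization: ((Q ∧ (¬R ⊕ P)) → ¬Q) → (R ↔ (Q ↓ P))

¬R = ¬F = T
¬R ⊕ P = T ⊕ T = F
Q ∧ (¬R ⊕ P) = T ∧ F = F
¬Q = ¬T = F
(Q ∧ (¬R ⊕ P)) → ¬Q = F → F = T
Q ↓ P = T ↓ T = F
R ↔ (Q ↓ P) = F ↔ F = T
((Q ∧ (¬R ⊕ P)) → ¬Q) → (R ↔ (Q ↓ P)) = T → T = T

True.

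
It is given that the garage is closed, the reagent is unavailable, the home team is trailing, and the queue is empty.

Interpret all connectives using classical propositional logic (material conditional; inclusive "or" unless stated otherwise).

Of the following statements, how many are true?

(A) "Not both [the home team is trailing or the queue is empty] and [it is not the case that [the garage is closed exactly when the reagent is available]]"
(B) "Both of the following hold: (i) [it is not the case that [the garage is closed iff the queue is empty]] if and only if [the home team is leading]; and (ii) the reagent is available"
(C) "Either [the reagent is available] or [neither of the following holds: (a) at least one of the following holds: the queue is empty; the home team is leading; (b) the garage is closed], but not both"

0

Let G = "the home team is leading" (False), V = "the queue is empty" (True), L = "the garage is closed" (True), U = "the reagent is available" (False).

(A): This is (not G or V) nand not (L iff U).

not G = not False = True
not G or V = True or True = True
L iff U = True iff False = False
not (L iff U) = not False = True
(not G or V) nand not (L iff U) = True nand True = False
So (A) is false.

(B): This is (not (L iff V) iff G) and U.

L iff V = True iff True = True
not (L iff V) = not True = False
not (L iff V) iff G = False iff False = True
(not (L iff V) iff G) and U = True and False = False
So (B) is false.

(C): This is U xor ((V or G) nor L).

V or G = True or False = True
(V or G) nor L = True nor True = False
U xor ((V or G) nor L) = False xor False = False
Thus (C) is false.

True statements: 0 (none).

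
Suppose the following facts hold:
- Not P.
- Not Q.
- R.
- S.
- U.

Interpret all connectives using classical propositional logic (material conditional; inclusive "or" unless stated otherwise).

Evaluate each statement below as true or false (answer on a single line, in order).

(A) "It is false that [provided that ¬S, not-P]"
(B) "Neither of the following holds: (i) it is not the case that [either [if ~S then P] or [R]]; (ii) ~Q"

(A) false; (B) false

(A): Parsed as ¬(¬S → ¬P)

¬S = ¬T = F
¬P = ¬F = T
¬S → ¬P = F → T = T
¬(¬S → ¬P) = ¬T = F
So (A) is false.

(B): This is ¬((¬S → P) ∨ R) ↓ ¬Q.

¬S = ¬T = F
¬S → P = F → F = T
(¬S → P) ∨ R = T ∨ T = T
¬((¬S → P) ∨ R) = ¬T = F
¬Q = ¬F = T
¬((¬S → P) ∨ R) ↓ ¬Q = F ↓ T = F
Hence (B) is false.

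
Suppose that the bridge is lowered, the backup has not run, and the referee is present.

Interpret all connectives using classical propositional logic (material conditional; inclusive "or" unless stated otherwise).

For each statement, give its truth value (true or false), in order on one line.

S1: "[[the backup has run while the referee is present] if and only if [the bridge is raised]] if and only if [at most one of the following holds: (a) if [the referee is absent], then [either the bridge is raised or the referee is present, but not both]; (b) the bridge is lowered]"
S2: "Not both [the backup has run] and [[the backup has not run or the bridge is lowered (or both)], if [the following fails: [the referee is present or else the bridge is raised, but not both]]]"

S1 false / S2 true

Let Q = "the backup has run" (F), R = "the referee is present" (T), P = "the bridge is raised" (F).

S1: Formalization: ((Q & R) <-> P) <-> ((~R -> (P xor R)) nand ~P)

Q & R = F & T = F
(Q & R) <-> P = F <-> F = T
~R = ~T = F
P xor R = F xor T = T
~R -> (P xor R) = F -> T = T
~P = ~F = T
(~R -> (P xor R)) nand ~P = T nand T = F
((Q & R) <-> P) <-> ((~R -> (P xor R)) nand ~P) = T <-> F = F
Thus S1 is false.

S2: Formalization: Q nand (~(R xor P) -> (~Q | ~P))

R xor P = T xor F = T
~(R xor P) = ~T = F
~Q = ~F = T
~P = ~F = T
~Q | ~P = T | T = T
~(R xor P) -> (~Q | ~P) = F -> T = T
Q nand (~(R xor P) -> (~Q | ~P)) = F nand T = T
Hence S2 is true.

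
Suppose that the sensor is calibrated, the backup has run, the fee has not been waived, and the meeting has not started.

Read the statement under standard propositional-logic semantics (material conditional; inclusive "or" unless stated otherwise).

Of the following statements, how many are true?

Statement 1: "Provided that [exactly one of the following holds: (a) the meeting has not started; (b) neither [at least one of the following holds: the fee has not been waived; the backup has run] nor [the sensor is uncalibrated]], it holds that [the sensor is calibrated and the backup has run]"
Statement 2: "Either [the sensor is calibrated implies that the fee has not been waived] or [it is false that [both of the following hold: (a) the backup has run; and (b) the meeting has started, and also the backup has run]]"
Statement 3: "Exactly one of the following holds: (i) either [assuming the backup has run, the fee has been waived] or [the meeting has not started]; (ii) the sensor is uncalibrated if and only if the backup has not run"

Let S = "the meeting has started" (False), R = "the fee has been waived" (False), Q = "the backup has run" (True), P = "the sensor is calibrated" (True).

Statement 1: This is (not S xor ((not R or Q) nor not P)) -> (P and Q).

not S = not False = True
not R = not False = True
not R or Q = True or True = True
not P = not True = False
(not R or Q) nor not P = True nor False = False
not S xor ((not R or Q) nor not P) = True xor False = True
P and Q = True and True = True
(not S xor ((not R or Q) nor not P)) -> (P and Q) = True -> True = True
So Statement 1 is true.

Statement 2: Parsed as (P -> not R) or not (Q and (S and Q))

not R = not False = True
P -> not R = True -> True = True
S and Q = False and True = False
Q and (S and Q) = True and False = False
not (Q and (S and Q)) = not False = True
(P -> not R) or not (Q and (S and Q)) = True or True = True
So Statement 2 is true.

Statement 3: This is ((Q -> R) or not S) xor (not P iff not Q).

Q -> R = True -> False = False
not S = not False = True
(Q -> R) or not S = False or True = True
not P = not True = False
not Q = not True = False
not P iff not Q = False iff False = True
((Q -> R) or not S) xor (not P iff not Q) = True xor True = False
Hence Statement 3 is false.

True statements: 2 (Statement 1, Statement 2).

2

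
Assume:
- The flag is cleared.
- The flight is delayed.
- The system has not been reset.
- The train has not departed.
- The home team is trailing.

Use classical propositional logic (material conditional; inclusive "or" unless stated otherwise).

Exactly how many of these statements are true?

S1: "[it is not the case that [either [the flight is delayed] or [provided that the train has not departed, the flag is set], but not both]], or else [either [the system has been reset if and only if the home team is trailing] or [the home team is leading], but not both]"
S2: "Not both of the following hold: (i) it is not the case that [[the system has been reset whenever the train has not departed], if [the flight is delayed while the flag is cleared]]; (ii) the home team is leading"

1

Let V = "the flight is delayed" (True), L = "the train has departed" (False), P = "the flag is set" (False), N = "the system has been reset" (False), U = "the home team is leading" (False).

S1: Formalization: not (V xor (not L -> P)) or ((N iff not U) xor U)

not L = not False = True
not L -> P = True -> False = False
V xor (not L -> P) = True xor False = True
not (V xor (not L -> P)) = not True = False
not U = not False = True
N iff not U = False iff True = False
(N iff not U) xor U = False xor False = False
not (V xor (not L -> P)) or ((N iff not U) xor U) = False or False = False
Thus S1 is false.

S2: Parsed as not ((V and not P) -> (not L -> N)) nand U

not P = not False = True
V and not P = True and True = True
not L = not False = True
not L -> N = True -> False = False
(V and not P) -> (not L -> N) = True -> False = False
not ((V and not P) -> (not L -> N)) = not False = True
not ((V and not P) -> (not L -> N)) nand U = True nand False = True
Thus S2 is true.

True statements: 1 (S2).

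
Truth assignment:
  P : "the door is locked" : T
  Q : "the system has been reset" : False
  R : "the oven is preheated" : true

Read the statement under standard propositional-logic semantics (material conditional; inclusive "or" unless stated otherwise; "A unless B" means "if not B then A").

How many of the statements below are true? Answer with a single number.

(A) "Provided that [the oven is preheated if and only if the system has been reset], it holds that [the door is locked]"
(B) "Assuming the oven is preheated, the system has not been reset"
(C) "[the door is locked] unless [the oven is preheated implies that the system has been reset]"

3

(A): Parsed as (R iff Q) -> P

R iff Q = True iff False = False
(R iff Q) -> P = False -> True = True
Hence (A) is true.

(B): In symbols: R -> not Q

not Q = not False = True
R -> not Q = True -> True = True
Hence (B) is true.

(C): Parsed as P or (R -> Q)

R -> Q = True -> False = False
P or (R -> Q) = True or False = True
Hence (C) is true.

Count: 3.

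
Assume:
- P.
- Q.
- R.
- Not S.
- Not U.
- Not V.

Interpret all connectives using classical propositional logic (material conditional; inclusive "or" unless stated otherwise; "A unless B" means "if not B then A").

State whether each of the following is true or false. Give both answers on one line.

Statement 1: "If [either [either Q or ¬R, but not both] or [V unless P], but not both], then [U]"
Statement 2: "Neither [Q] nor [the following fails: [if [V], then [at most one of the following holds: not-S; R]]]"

Statement 1 True; Statement 2 False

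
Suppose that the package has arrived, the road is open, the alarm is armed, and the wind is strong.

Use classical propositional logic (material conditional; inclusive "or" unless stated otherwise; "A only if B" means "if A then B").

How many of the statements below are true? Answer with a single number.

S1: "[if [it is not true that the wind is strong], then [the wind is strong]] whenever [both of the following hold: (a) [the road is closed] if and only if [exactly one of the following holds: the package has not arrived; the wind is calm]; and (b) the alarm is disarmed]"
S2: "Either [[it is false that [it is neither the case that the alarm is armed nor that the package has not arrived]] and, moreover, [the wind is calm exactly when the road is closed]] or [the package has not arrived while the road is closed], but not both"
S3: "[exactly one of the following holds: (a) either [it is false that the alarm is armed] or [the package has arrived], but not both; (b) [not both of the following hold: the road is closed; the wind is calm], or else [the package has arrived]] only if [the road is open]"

3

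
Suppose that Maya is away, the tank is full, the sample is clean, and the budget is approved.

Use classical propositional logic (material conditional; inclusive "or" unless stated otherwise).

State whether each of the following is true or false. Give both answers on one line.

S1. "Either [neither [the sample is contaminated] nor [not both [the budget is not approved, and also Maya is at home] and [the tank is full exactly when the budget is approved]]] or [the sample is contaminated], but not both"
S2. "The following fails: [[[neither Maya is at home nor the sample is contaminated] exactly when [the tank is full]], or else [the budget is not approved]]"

Let P = "the sample is contaminated" (F), R = "the budget is approved" (T), G = "Maya is at home" (F), N = "the tank is full" (T).

S1: This is (P nor ((~R & G) nand (N <-> R))) xor P.

~R = ~T = F
~R & G = F & F = F
N <-> R = T <-> T = T
(~R & G) nand (N <-> R) = F nand T = T
P nor ((~R & G) nand (N <-> R)) = F nor T = F
(P nor ((~R & G) nand (N <-> R))) xor P = F xor F = F
Thus S1 is false.

S2: Parsed as ~(((G nor P) <-> N) | ~R)

G nor P = F nor F = T
(G nor P) <-> N = T <-> T = T
~R = ~T = F
((G nor P) <-> N) | ~R = T | F = T
~(((G nor P) <-> N) | ~R) = ~T = F
Thus S2 is false.

S1 F / S2 F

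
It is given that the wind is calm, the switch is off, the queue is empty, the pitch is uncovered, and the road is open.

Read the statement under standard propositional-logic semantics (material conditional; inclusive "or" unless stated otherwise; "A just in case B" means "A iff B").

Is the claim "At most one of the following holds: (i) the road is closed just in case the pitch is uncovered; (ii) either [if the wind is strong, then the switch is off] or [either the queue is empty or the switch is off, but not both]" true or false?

True.

Let Q = "the road is closed" (F), H = "the pitch is covered" (F), G = "the wind is strong" (F), R = "the switch is on" (F), K = "the queue is empty" (T).
This is (Q ↔ ¬H) ↑ ((G → ¬R) ∨ (K ⊕ ¬R)).

¬H = ¬F = T
Q ↔ ¬H = F ↔ T = F
¬R = ¬F = T
G → ¬R = F → T = T
¬R = ¬F = T
K ⊕ ¬R = T ⊕ T = F
(G → ¬R) ∨ (K ⊕ ¬R) = T ∨ F = T
(Q ↔ ¬H) ↑ ((G → ¬R) ∨ (K ⊕ ¬R)) = F ↑ T = T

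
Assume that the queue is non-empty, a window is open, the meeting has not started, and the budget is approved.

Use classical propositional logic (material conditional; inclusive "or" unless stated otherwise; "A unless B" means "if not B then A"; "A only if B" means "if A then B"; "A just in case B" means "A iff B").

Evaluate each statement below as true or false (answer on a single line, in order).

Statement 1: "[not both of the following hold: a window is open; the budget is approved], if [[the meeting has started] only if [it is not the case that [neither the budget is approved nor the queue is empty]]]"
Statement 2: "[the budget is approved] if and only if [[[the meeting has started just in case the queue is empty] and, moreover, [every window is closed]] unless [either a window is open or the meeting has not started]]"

Statement 1 False, Statement 2 True

Let R = "the meeting has started" (F), S = "the budget is approved" (T), P = "the queue is empty" (F), Q = "a window is open" (T).

Statement 1: Parsed as (R -> ~(S nor P)) -> (Q nand S)

S nor P = T nor F = F
~(S nor P) = ~F = T
R -> ~(S nor P) = F -> T = T
Q nand S = T nand T = F
(R -> ~(S nor P)) -> (Q nand S) = T -> F = F
Hence Statement 1 is false.

Statement 2: In symbols: S <-> (((R <-> P) & ~Q) | (Q | ~R))

R <-> P = F <-> F = T
~Q = ~T = F
(R <-> P) & ~Q = T & F = F
~R = ~F = T
Q | ~R = T | T = T
((R <-> P) & ~Q) | (Q | ~R) = F | T = T
S <-> (((R <-> P) & ~Q) | (Q | ~R)) = T <-> T = T
Hence Statement 2 is true.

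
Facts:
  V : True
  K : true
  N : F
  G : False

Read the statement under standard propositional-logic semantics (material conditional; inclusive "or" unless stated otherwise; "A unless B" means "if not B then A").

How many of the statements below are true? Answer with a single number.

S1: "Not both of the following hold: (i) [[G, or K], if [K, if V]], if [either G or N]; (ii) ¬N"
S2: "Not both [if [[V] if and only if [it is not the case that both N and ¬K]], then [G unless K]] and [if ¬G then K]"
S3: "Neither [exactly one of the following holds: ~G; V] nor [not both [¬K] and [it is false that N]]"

S1: This is ((G or N) -> ((V -> K) -> (G or K))) nand not N.

G or N = False or False = False
V -> K = True -> True = True
G or K = False or True = True
(V -> K) -> (G or K) = True -> True = True
(G or N) -> ((V -> K) -> (G or K)) = False -> True = True
not N = not False = True
((G or N) -> ((V -> K) -> (G or K))) nand not N = True nand True = False
Thus S1 is false.

S2: Formalization: ((V iff (N nand not K)) -> (G or K)) nand (not G -> K)

not K = not True = False
N nand not K = False nand False = True
V iff (N nand not K) = True iff True = True
G or K = False or True = True
(V iff (N nand not K)) -> (G or K) = True -> True = True
not G = not False = True
not G -> K = True -> True = True
((V iff (N nand not K)) -> (G or K)) nand (not G -> K) = True nand True = False
Hence S2 is false.

S3: In symbols: (not G xor V) nor (not K nand not N)

not G = not False = True
not G xor V = True xor True = False
not K = not True = False
not N = not False = True
not K nand not N = False nand True = True
(not G xor V) nor (not K nand not N) = False nor True = False
So S3 is false.

Count: 0.

0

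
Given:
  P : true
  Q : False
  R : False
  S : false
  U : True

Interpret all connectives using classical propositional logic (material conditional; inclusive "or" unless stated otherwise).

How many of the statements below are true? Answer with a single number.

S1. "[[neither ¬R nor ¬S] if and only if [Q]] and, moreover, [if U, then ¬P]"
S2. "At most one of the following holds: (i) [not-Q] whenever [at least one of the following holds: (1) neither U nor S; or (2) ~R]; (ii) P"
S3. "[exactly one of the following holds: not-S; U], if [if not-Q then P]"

0

S1: Parsed as ((¬R ↓ ¬S) ↔ Q) ∧ (U → ¬P)

¬R = ¬F = T
¬S = ¬F = T
¬R ↓ ¬S = T ↓ T = F
(¬R ↓ ¬S) ↔ Q = F ↔ F = T
¬P = ¬T = F
U → ¬P = T → F = F
((¬R ↓ ¬S) ↔ Q) ∧ (U → ¬P) = T ∧ F = F
Hence S1 is false.

S2: Formalization: (((U ↓ S) ∨ ¬R) → ¬Q) ↑ P

U ↓ S = T ↓ F = F
¬R = ¬F = T
(U ↓ S) ∨ ¬R = F ∨ T = T
¬Q = ¬F = T
((U ↓ S) ∨ ¬R) → ¬Q = T → T = T
(((U ↓ S) ∨ ¬R) → ¬Q) ↑ P = T ↑ T = F
Thus S2 is false.

S3: Parsed as (¬Q → P) → (¬S ⊕ U)

¬Q = ¬F = T
¬Q → P = T → T = T
¬S = ¬F = T
¬S ⊕ U = T ⊕ T = F
(¬Q → P) → (¬S ⊕ U) = T → F = F
Thus S3 is false.

0 of the 3 statements are true (none).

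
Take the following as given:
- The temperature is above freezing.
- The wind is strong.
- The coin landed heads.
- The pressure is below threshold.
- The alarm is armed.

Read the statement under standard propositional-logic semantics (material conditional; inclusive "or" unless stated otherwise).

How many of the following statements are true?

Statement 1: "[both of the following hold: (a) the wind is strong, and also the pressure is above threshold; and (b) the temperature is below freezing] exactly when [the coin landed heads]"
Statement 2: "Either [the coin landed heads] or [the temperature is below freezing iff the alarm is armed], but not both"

1

Let Q = "the wind is strong" (T), S = "the pressure is above threshold" (F), P = "the temperature is below freezing" (F), R = "the coin landed heads" (T), U = "the alarm is armed" (T).

Statement 1: Formalization: ((Q & S) & P) <-> R

Q & S = T & F = F
(Q & S) & P = F & F = F
((Q & S) & P) <-> R = F <-> T = F
So Statement 1 is false.

Statement 2: Formalization: R xor (P <-> U)

P <-> U = F <-> T = F
R xor (P <-> U) = T xor F = T
So Statement 2 is true.

True statements: 1 (Statement 2).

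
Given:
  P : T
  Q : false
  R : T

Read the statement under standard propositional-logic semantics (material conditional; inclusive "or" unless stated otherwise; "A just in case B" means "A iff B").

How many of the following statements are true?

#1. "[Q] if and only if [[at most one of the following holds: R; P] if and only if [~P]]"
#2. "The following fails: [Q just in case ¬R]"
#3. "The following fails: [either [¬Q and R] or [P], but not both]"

1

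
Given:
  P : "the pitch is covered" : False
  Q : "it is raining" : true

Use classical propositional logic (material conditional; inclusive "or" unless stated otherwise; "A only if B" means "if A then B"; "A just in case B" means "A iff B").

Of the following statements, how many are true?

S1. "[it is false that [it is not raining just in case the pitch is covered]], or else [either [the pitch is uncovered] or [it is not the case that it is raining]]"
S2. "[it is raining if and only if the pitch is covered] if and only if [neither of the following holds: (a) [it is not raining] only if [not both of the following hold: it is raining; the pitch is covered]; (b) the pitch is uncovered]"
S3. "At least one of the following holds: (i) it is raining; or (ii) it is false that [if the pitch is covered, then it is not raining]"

S1: Formalization: not (not Q iff P) or (not P or not Q)

not Q = not True = False
not Q iff P = False iff False = True
not (not Q iff P) = not True = False
not P = not False = True
not Q = not True = False
not P or not Q = True or False = True
not (not Q iff P) or (not P or not Q) = False or True = True
Thus S1 is true.

S2: Formalization: (Q iff P) iff ((not Q -> (Q nand P)) nor not P)

Q iff P = True iff False = False
not Q = not True = False
Q nand P = True nand False = True
not Q -> (Q nand P) = False -> True = True
not P = not False = True
(not Q -> (Q nand P)) nor not P = True nor True = False
(Q iff P) iff ((not Q -> (Q nand P)) nor not P) = False iff False = True
Hence S2 is true.

S3: In symbols: Q or not (P -> not Q)

not Q = not True = False
P -> not Q = False -> False = True
not (P -> not Q) = not True = False
Q or not (P -> not Q) = True or False = True
So S3 is true.

Count: 3.

3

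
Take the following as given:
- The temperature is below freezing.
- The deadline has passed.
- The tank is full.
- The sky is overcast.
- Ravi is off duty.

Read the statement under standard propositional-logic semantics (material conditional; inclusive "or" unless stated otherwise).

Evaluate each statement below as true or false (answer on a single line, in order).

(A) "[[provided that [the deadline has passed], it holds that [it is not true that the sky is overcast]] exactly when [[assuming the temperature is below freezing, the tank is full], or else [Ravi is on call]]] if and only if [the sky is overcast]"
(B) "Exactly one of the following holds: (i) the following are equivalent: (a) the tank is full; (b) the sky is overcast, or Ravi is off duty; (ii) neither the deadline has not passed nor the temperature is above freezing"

(A) false / (B) false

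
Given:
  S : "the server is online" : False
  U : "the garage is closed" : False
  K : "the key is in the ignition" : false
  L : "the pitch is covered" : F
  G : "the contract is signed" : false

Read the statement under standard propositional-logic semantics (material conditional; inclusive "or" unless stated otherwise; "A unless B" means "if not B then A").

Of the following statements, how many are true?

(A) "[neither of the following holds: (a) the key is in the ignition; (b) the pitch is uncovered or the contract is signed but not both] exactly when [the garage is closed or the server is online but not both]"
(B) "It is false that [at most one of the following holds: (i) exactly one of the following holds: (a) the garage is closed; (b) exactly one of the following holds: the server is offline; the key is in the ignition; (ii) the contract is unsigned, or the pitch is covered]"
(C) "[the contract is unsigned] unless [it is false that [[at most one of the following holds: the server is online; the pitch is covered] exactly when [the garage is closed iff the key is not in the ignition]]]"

(A): In symbols: (K nor (not L xor G)) iff (U xor S)

not L = not False = True
not L xor G = True xor False = True
K nor (not L xor G) = False nor True = False
U xor S = False xor False = False
(K nor (not L xor G)) iff (U xor S) = False iff False = True
Thus (A) is true.

(B): Formalization: not ((U xor (not S xor K)) nand (not G or L))

not S = not False = True
not S xor K = True xor False = True
U xor (not S xor K) = False xor True = True
not G = not False = True
not G or L = True or False = True
(U xor (not S xor K)) nand (not G or L) = True nand True = False
not ((U xor (not S xor K)) nand (not G or L)) = not False = True
So (B) is true.

(C): Formalization: not G or not ((S nand L) iff (U iff not K))

not G = not False = True
S nand L = False nand False = True
not K = not False = True
U iff not K = False iff True = False
(S nand L) iff (U iff not K) = True iff False = False
not ((S nand L) iff (U iff not K)) = not False = True
not G or not ((S nand L) iff (U iff not K)) = True or True = True
Hence (C) is true.

Count: 3.

3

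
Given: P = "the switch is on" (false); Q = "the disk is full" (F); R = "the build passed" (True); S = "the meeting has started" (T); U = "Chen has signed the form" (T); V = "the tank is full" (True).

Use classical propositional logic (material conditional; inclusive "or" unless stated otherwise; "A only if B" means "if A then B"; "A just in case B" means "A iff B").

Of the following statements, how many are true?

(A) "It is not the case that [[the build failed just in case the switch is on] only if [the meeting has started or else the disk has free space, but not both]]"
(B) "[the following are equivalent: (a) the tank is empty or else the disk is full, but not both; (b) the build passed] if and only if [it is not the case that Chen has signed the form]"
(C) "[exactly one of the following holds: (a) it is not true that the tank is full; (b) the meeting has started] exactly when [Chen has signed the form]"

3

(A): This is not ((not R iff P) -> (S xor not Q)).

not R = not True = False
not R iff P = False iff False = True
not Q = not False = True
S xor not Q = True xor True = False
(not R iff P) -> (S xor not Q) = True -> False = False
not ((not R iff P) -> (S xor not Q)) = not False = True
Hence (A) is true.

(B): Formalization: ((not V xor Q) iff R) iff not U

not V = not True = False
not V xor Q = False xor False = False
(not V xor Q) iff R = False iff True = False
not U = not True = False
((not V xor Q) iff R) iff not U = False iff False = True
Thus (B) is true.

(C): Formalization: (not V xor S) iff U

not V = not True = False
not V xor S = False xor True = True
(not V xor S) iff U = True iff True = True
So (C) is true.

Count: 3.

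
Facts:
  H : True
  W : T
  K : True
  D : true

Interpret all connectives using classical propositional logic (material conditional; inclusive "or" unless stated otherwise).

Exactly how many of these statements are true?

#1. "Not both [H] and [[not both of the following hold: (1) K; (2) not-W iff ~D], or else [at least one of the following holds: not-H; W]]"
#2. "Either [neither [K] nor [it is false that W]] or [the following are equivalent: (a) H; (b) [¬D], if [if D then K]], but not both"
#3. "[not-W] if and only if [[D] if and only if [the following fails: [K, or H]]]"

#1: This is H ↑ ((K ↑ (¬W ↔ ¬D)) ∨ (¬H ∨ W)).

¬W = ¬T = F
¬D = ¬T = F
¬W ↔ ¬D = F ↔ F = T
K ↑ (¬W ↔ ¬D) = T ↑ T = F
¬H = ¬T = F
¬H ∨ W = F ∨ T = T
(K ↑ (¬W ↔ ¬D)) ∨ (¬H ∨ W) = F ∨ T = T
H ↑ ((K ↑ (¬W ↔ ¬D)) ∨ (¬H ∨ W)) = T ↑ T = F
Thus #1 is false.

#2: Formalization: (K ↓ ¬W) ⊕ (H ↔ ((D → K) → ¬D))

¬W = ¬T = F
K ↓ ¬W = T ↓ F = F
D → K = T → T = T
¬D = ¬T = F
(D → K) → ¬D = T → F = F
H ↔ ((D → K) → ¬D) = T ↔ F = F
(K ↓ ¬W) ⊕ (H ↔ ((D → K) → ¬D)) = F ⊕ F = F
So #2 is false.

#3: This is ¬W ↔ (D ↔ ¬(K ∨ H)).

¬W = ¬T = F
K ∨ H = T ∨ T = T
¬(K ∨ H) = ¬T = F
D ↔ ¬(K ∨ H) = T ↔ F = F
¬W ↔ (D ↔ ¬(K ∨ H)) = F ↔ F = T
Thus #3 is true.

True statements: 1 (#3).

1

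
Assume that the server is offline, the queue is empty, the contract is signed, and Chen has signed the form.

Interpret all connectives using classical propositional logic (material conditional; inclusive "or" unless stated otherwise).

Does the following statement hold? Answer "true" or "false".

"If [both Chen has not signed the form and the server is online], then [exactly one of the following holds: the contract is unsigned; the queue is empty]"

Let S = "Chen has signed the form" (T), P = "the server is online" (F), R = "the contract is signed" (T), Q = "the queue is empty" (T).
Parsed as (~S & P) -> (~R xor Q)

~S = ~T = F
~S & P = F & F = F
~R = ~T = F
~R xor Q = F xor T = T
(~S & P) -> (~R xor Q) = F -> T = T

True.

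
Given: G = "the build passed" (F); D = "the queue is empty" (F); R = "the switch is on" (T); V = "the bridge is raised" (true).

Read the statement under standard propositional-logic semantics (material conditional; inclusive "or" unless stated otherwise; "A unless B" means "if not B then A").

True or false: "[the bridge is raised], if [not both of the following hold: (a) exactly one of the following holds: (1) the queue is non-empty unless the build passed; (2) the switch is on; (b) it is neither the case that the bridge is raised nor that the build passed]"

True

Formalization: (((not D or G) xor R) nand (V nor G)) -> V

not D = not False = True
not D or G = True or False = True
(not D or G) xor R = True xor True = False
V nor G = True nor False = False
((not D or G) xor R) nand (V nor G) = False nand False = True
(((not D or G) xor R) nand (V nor G)) -> V = True -> True = True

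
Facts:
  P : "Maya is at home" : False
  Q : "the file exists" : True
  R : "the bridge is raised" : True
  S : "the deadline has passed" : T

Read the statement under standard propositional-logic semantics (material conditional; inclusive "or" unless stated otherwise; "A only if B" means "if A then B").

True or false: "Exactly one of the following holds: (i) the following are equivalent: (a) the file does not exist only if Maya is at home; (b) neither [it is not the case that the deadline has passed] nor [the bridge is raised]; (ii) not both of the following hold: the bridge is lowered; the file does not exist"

True

Values: Q=True, P=False, S=True, R=True.
Parsed as ((not Q -> P) iff (not S nor R)) xor (not R nand not Q)

not Q = not True = False
not Q -> P = False -> False = True
not S = not True = False
not S nor R = False nor True = False
(not Q -> P) iff (not S nor R) = True iff False = False
not R = not True = False
not Q = not True = False
not R nand not Q = False nand False = True
((not Q -> P) iff (not S nor R)) xor (not R nand not Q) = False xor True = True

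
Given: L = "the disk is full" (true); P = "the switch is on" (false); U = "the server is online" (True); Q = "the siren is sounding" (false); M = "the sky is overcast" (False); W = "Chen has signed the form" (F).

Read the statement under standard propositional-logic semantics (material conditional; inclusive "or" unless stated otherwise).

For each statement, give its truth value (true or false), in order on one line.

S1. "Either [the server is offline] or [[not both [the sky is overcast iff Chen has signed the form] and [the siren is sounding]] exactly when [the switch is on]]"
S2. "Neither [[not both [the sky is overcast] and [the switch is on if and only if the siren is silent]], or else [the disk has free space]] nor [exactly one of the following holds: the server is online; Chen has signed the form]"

S1 false; S2 false

S1: Formalization: ¬U ∨ (((M ↔ W) ↑ Q) ↔ P)

¬U = ¬T = F
M ↔ W = F ↔ F = T
(M ↔ W) ↑ Q = T ↑ F = T
((M ↔ W) ↑ Q) ↔ P = T ↔ F = F
¬U ∨ (((M ↔ W) ↑ Q) ↔ P) = F ∨ F = F
Thus S1 is false.

S2: Formalization: ((M ↑ (P ↔ ¬Q)) ∨ ¬L) ↓ (U ⊕ W)

¬Q = ¬F = T
P ↔ ¬Q = F ↔ T = F
M ↑ (P ↔ ¬Q) = F ↑ F = T
¬L = ¬T = F
(M ↑ (P ↔ ¬Q)) ∨ ¬L = T ∨ F = T
U ⊕ W = T ⊕ F = T
((M ↑ (P ↔ ¬Q)) ∨ ¬L) ↓ (U ⊕ W) = T ↓ T = F
Hence S2 is false.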